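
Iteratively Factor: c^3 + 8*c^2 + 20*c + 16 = (c + 4)*(c^2 + 4*c + 4) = (c + 2)*(c + 4)*(c + 2)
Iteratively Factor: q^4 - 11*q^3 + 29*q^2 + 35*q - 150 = (q - 5)*(q^3 - 6*q^2 - q + 30) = (q - 5)*(q - 3)*(q^2 - 3*q - 10) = (q - 5)^2*(q - 3)*(q + 2)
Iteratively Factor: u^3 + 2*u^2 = (u + 2)*(u^2) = u*(u + 2)*(u)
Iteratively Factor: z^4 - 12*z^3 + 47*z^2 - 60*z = (z - 5)*(z^3 - 7*z^2 + 12*z) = z*(z - 5)*(z^2 - 7*z + 12) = z*(z - 5)*(z - 4)*(z - 3)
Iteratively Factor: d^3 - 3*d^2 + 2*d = (d - 1)*(d^2 - 2*d) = d*(d - 1)*(d - 2)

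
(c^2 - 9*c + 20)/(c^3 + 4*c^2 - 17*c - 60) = (c - 5)/(c^2 + 8*c + 15)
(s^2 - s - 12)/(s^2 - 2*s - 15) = (s - 4)/(s - 5)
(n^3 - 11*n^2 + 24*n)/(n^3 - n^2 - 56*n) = (n - 3)/(n + 7)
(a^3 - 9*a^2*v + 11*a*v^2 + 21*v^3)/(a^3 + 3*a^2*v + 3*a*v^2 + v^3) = (a^2 - 10*a*v + 21*v^2)/(a^2 + 2*a*v + v^2)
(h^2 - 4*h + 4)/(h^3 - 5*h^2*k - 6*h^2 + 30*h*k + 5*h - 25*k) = (h^2 - 4*h + 4)/(h^3 - 5*h^2*k - 6*h^2 + 30*h*k + 5*h - 25*k)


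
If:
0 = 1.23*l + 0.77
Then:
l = -0.63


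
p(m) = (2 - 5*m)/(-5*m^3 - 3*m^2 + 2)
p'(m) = (2 - 5*m)*(15*m^2 + 6*m)/(-5*m^3 - 3*m^2 + 2)^2 - 5/(-5*m^3 - 3*m^2 + 2) = (25*m^3 + 15*m^2 - 3*m*(5*m - 2)*(5*m + 2) - 10)/(5*m^3 + 3*m^2 - 2)^2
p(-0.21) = 1.59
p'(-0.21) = -3.11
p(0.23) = 0.48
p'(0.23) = -2.23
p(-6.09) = 0.03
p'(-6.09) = 0.01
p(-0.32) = 1.94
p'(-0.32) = -3.09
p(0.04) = 0.90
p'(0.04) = -2.39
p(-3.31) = 0.12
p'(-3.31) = 0.09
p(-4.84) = 0.05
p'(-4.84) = 0.02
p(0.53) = -1.57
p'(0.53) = -40.30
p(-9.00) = 0.01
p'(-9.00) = 0.00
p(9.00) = 0.01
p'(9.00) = 0.00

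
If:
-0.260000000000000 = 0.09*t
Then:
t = -2.89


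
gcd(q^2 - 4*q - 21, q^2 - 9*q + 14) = q - 7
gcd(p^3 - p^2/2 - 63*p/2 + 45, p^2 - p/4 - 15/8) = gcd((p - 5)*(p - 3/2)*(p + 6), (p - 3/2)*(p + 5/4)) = p - 3/2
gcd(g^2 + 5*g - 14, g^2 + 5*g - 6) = 1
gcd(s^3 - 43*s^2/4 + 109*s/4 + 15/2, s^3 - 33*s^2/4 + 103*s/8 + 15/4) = s^2 - 23*s/4 - 3/2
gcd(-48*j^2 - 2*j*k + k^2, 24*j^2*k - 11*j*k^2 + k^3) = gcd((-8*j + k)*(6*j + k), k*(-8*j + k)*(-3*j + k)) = 8*j - k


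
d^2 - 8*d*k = d*(d - 8*k)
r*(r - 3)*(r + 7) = r^3 + 4*r^2 - 21*r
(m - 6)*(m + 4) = m^2 - 2*m - 24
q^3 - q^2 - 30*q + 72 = (q - 4)*(q - 3)*(q + 6)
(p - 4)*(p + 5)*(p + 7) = p^3 + 8*p^2 - 13*p - 140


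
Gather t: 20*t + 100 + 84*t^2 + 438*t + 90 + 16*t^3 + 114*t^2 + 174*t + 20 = 16*t^3 + 198*t^2 + 632*t + 210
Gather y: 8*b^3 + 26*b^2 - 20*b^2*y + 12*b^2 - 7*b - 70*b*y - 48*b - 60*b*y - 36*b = 8*b^3 + 38*b^2 - 91*b + y*(-20*b^2 - 130*b)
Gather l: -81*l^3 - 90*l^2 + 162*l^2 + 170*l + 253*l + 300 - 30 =-81*l^3 + 72*l^2 + 423*l + 270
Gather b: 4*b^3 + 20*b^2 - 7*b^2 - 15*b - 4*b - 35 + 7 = 4*b^3 + 13*b^2 - 19*b - 28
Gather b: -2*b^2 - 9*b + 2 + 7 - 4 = -2*b^2 - 9*b + 5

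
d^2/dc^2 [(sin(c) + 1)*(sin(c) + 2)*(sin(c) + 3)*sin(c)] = -16*sin(c)^4 - 54*sin(c)^3 - 32*sin(c)^2 + 30*sin(c) + 22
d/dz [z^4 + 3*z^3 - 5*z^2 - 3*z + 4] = 4*z^3 + 9*z^2 - 10*z - 3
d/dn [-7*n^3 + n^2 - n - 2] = -21*n^2 + 2*n - 1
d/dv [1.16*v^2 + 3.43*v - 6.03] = 2.32*v + 3.43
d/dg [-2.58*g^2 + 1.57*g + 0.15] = 1.57 - 5.16*g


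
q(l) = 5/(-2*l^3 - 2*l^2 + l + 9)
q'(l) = 5*(6*l^2 + 4*l - 1)/(-2*l^3 - 2*l^2 + l + 9)^2 = 5*(6*l^2 + 4*l - 1)/(2*l^3 + 2*l^2 - l - 9)^2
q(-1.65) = 0.46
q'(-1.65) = 0.37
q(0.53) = 0.58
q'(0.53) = 0.19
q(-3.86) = 0.06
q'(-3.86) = 0.04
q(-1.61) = 0.47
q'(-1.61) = 0.36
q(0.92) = 0.75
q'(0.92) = 0.87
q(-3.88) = 0.05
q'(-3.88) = 0.04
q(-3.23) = 0.10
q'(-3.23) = 0.09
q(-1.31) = 0.57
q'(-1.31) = 0.26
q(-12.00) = 0.00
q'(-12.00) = 0.00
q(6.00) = -0.01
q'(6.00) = 0.00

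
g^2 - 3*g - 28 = (g - 7)*(g + 4)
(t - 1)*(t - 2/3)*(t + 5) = t^3 + 10*t^2/3 - 23*t/3 + 10/3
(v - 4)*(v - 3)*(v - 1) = v^3 - 8*v^2 + 19*v - 12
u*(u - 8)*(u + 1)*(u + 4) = u^4 - 3*u^3 - 36*u^2 - 32*u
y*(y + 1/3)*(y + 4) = y^3 + 13*y^2/3 + 4*y/3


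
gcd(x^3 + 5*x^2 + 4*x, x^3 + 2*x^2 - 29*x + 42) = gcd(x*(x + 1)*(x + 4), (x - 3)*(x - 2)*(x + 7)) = 1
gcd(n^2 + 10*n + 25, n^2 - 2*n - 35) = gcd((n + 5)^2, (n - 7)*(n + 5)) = n + 5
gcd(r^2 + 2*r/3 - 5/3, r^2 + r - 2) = r - 1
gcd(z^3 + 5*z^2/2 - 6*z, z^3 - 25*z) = z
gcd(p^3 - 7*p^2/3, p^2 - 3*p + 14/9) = p - 7/3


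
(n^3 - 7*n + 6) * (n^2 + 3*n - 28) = n^5 + 3*n^4 - 35*n^3 - 15*n^2 + 214*n - 168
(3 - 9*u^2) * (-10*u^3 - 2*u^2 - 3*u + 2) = 90*u^5 + 18*u^4 - 3*u^3 - 24*u^2 - 9*u + 6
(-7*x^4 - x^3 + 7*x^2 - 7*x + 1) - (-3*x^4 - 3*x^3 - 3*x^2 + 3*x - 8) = -4*x^4 + 2*x^3 + 10*x^2 - 10*x + 9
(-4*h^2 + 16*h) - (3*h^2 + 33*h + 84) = -7*h^2 - 17*h - 84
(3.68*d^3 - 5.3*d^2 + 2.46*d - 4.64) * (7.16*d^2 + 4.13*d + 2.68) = 26.3488*d^5 - 22.7496*d^4 + 5.587*d^3 - 37.2666*d^2 - 12.5704*d - 12.4352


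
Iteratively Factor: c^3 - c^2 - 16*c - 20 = (c - 5)*(c^2 + 4*c + 4) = (c - 5)*(c + 2)*(c + 2)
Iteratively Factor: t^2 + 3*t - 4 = (t - 1)*(t + 4)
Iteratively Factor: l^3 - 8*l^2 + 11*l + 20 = (l - 5)*(l^2 - 3*l - 4) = (l - 5)*(l + 1)*(l - 4)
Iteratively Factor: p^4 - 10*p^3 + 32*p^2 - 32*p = (p - 2)*(p^3 - 8*p^2 + 16*p) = p*(p - 2)*(p^2 - 8*p + 16) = p*(p - 4)*(p - 2)*(p - 4)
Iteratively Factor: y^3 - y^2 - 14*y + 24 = (y - 3)*(y^2 + 2*y - 8) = (y - 3)*(y - 2)*(y + 4)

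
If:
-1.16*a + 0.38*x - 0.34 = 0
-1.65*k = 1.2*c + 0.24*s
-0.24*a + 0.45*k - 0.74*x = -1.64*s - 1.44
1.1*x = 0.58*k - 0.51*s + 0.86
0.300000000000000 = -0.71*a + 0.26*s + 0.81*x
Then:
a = -0.18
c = 1.72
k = -1.19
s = -0.42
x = 0.35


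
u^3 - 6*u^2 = u^2*(u - 6)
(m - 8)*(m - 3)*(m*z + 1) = m^3*z - 11*m^2*z + m^2 + 24*m*z - 11*m + 24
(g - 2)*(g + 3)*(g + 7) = g^3 + 8*g^2 + g - 42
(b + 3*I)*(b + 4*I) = b^2 + 7*I*b - 12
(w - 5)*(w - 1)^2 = w^3 - 7*w^2 + 11*w - 5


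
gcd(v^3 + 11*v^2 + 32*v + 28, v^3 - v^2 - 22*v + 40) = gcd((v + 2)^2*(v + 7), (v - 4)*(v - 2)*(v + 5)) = 1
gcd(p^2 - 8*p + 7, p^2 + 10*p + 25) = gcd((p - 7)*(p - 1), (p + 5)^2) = 1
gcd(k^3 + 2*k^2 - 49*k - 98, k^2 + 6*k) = 1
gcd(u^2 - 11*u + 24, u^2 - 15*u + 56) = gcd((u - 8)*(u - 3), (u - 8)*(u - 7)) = u - 8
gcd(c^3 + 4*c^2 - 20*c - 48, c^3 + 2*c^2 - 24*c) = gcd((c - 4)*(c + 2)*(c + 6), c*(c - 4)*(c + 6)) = c^2 + 2*c - 24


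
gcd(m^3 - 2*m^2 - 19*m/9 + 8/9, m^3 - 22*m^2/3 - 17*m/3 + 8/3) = m^2 + 2*m/3 - 1/3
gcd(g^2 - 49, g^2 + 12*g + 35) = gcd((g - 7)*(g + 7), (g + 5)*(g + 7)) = g + 7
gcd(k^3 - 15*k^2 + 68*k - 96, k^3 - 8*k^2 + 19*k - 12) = k^2 - 7*k + 12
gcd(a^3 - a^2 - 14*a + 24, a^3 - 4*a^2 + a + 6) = a^2 - 5*a + 6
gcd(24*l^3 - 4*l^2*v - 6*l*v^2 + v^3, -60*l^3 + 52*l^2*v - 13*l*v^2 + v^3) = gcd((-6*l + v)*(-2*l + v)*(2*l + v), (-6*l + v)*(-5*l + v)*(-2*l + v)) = 12*l^2 - 8*l*v + v^2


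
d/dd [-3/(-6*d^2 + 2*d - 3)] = 6*(1 - 6*d)/(6*d^2 - 2*d + 3)^2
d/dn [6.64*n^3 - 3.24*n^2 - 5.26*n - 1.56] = 19.92*n^2 - 6.48*n - 5.26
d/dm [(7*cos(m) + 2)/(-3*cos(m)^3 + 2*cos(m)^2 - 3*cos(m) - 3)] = 16*(-42*cos(m)^3 - 4*cos(m)^2 + 8*cos(m) + 15)*sin(m)/(8*sin(m)^2 + 21*cos(m) + 3*cos(3*m) + 4)^2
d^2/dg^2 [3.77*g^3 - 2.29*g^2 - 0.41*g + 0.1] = 22.62*g - 4.58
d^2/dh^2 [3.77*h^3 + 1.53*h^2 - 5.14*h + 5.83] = 22.62*h + 3.06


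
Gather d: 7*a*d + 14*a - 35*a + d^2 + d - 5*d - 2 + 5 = -21*a + d^2 + d*(7*a - 4) + 3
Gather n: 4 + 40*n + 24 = 40*n + 28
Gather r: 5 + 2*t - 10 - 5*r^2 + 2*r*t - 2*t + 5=-5*r^2 + 2*r*t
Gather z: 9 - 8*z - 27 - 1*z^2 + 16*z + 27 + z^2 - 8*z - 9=0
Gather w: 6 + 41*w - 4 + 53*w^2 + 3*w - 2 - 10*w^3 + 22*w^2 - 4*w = -10*w^3 + 75*w^2 + 40*w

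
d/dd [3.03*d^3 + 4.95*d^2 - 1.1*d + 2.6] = 9.09*d^2 + 9.9*d - 1.1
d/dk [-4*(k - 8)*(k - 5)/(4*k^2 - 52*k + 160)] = 0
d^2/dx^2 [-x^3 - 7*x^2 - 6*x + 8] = -6*x - 14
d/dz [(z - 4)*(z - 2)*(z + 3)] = 3*z^2 - 6*z - 10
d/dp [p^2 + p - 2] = 2*p + 1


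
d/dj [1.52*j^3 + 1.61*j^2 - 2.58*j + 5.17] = 4.56*j^2 + 3.22*j - 2.58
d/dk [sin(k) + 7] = cos(k)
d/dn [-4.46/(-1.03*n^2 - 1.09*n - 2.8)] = (-9.1876*n - 4.8614)/(1.03*n^2 + 1.09*n + 2.8)^2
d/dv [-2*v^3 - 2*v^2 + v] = -6*v^2 - 4*v + 1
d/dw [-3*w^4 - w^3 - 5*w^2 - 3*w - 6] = -12*w^3 - 3*w^2 - 10*w - 3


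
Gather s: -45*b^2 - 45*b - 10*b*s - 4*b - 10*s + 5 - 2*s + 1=-45*b^2 - 49*b + s*(-10*b - 12) + 6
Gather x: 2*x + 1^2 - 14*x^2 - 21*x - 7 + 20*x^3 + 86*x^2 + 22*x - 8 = 20*x^3 + 72*x^2 + 3*x - 14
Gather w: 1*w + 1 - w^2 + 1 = -w^2 + w + 2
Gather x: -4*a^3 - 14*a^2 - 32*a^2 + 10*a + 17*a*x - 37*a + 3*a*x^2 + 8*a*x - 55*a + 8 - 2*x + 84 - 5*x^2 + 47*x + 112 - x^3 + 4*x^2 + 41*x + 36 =-4*a^3 - 46*a^2 - 82*a - x^3 + x^2*(3*a - 1) + x*(25*a + 86) + 240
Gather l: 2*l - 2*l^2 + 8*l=-2*l^2 + 10*l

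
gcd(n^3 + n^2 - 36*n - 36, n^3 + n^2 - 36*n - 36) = n^3 + n^2 - 36*n - 36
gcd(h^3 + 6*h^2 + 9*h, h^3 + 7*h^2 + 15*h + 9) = h^2 + 6*h + 9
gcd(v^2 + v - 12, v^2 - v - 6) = v - 3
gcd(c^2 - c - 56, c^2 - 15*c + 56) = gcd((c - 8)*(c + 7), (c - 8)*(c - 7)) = c - 8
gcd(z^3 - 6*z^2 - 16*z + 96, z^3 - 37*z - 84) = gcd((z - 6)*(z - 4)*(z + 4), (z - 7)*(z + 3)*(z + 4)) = z + 4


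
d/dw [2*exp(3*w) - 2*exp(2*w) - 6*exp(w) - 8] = (6*exp(2*w) - 4*exp(w) - 6)*exp(w)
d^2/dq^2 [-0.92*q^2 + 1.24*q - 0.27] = -1.84000000000000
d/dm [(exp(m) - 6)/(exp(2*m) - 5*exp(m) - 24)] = (-(exp(m) - 6)*(2*exp(m) - 5) + exp(2*m) - 5*exp(m) - 24)*exp(m)/(-exp(2*m) + 5*exp(m) + 24)^2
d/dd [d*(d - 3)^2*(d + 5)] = 4*d^3 - 3*d^2 - 42*d + 45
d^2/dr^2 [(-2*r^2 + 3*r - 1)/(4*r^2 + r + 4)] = 2*(56*r^3 + 48*r^2 - 156*r - 29)/(64*r^6 + 48*r^5 + 204*r^4 + 97*r^3 + 204*r^2 + 48*r + 64)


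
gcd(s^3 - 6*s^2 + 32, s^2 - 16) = s - 4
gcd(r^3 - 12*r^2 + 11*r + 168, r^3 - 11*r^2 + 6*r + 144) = r^2 - 5*r - 24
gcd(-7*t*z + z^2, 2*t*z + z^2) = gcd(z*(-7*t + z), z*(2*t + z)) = z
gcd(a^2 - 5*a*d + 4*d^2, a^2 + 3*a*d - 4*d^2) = a - d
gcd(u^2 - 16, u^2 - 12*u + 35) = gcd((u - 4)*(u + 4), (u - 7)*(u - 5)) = 1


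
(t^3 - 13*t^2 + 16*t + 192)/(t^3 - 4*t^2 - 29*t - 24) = (t - 8)/(t + 1)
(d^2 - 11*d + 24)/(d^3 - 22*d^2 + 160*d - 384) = (d - 3)/(d^2 - 14*d + 48)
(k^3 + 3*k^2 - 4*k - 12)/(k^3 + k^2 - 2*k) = (k^2 + k - 6)/(k*(k - 1))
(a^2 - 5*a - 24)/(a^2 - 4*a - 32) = (a + 3)/(a + 4)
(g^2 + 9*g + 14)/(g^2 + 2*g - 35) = (g + 2)/(g - 5)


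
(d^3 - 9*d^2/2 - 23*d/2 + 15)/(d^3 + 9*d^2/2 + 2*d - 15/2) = (d - 6)/(d + 3)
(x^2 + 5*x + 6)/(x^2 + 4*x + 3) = (x + 2)/(x + 1)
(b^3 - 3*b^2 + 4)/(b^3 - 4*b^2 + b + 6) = (b - 2)/(b - 3)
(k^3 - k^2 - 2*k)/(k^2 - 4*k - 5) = k*(k - 2)/(k - 5)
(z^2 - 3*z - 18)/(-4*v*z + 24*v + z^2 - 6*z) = (z + 3)/(-4*v + z)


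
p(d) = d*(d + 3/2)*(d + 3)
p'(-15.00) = 544.50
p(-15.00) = -2430.00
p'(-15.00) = 544.50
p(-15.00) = -2430.00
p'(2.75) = 51.94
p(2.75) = 67.20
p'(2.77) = 52.45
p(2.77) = 68.25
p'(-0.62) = 0.07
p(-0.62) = -1.30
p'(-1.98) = -1.56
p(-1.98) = 0.97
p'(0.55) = 10.36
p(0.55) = 4.00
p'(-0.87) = -1.06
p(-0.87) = -1.17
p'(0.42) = 8.81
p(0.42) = 2.76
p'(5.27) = 135.25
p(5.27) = 295.06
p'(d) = d*(d + 3/2) + d*(d + 3) + (d + 3/2)*(d + 3) = 3*d^2 + 9*d + 9/2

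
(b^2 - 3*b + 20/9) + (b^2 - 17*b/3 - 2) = 2*b^2 - 26*b/3 + 2/9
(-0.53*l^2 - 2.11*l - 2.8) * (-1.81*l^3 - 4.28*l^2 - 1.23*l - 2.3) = 0.9593*l^5 + 6.0875*l^4 + 14.7507*l^3 + 15.7983*l^2 + 8.297*l + 6.44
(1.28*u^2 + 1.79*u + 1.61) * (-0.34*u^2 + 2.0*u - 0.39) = -0.4352*u^4 + 1.9514*u^3 + 2.5334*u^2 + 2.5219*u - 0.6279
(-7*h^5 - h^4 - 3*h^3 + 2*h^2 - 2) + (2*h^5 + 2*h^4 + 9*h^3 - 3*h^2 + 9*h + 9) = -5*h^5 + h^4 + 6*h^3 - h^2 + 9*h + 7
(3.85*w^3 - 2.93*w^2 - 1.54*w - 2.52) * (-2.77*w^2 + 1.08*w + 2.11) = -10.6645*w^5 + 12.2741*w^4 + 9.2249*w^3 - 0.865099999999999*w^2 - 5.971*w - 5.3172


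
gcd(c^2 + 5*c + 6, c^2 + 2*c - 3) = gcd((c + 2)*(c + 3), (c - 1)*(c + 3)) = c + 3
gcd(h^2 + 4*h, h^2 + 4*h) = h^2 + 4*h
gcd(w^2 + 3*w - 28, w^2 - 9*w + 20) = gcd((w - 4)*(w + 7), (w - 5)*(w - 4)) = w - 4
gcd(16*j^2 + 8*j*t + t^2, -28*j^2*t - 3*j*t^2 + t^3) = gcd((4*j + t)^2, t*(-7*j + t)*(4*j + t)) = 4*j + t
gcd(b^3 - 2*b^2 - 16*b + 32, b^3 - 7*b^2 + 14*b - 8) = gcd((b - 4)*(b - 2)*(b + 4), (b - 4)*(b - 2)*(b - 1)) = b^2 - 6*b + 8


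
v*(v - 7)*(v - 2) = v^3 - 9*v^2 + 14*v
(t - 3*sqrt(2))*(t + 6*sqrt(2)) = t^2 + 3*sqrt(2)*t - 36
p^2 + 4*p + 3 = (p + 1)*(p + 3)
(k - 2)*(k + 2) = k^2 - 4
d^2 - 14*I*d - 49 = (d - 7*I)^2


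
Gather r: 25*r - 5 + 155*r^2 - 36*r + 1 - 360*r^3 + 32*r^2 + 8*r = -360*r^3 + 187*r^2 - 3*r - 4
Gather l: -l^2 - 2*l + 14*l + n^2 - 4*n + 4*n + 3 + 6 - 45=-l^2 + 12*l + n^2 - 36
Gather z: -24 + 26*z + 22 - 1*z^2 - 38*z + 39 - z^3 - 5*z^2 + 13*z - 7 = -z^3 - 6*z^2 + z + 30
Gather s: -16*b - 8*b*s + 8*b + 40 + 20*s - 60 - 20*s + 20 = -8*b*s - 8*b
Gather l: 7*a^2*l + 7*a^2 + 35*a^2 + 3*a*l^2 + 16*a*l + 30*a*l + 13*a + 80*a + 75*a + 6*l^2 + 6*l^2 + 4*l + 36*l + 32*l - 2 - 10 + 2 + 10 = 42*a^2 + 168*a + l^2*(3*a + 12) + l*(7*a^2 + 46*a + 72)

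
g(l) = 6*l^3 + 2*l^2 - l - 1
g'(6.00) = 671.00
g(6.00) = 1361.00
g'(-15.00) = 3989.00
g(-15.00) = -19786.00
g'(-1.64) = 40.85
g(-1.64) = -20.45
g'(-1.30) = 24.22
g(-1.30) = -9.50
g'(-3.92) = 259.92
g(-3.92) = -327.76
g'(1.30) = 34.62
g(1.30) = 14.26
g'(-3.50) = 205.50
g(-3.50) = -230.25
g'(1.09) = 24.75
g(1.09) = 8.06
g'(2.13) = 89.18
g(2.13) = 63.93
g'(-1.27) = 22.95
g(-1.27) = -8.79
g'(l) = 18*l^2 + 4*l - 1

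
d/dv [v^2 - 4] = 2*v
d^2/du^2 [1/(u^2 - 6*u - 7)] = 2*(u^2 - 6*u - 4*(u - 3)^2 - 7)/(-u^2 + 6*u + 7)^3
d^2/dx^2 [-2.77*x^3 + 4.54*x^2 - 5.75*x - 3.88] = 9.08 - 16.62*x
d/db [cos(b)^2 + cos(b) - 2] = -sin(b) - sin(2*b)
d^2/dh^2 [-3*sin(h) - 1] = 3*sin(h)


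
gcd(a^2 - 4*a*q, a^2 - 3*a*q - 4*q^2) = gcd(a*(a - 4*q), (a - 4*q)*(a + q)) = -a + 4*q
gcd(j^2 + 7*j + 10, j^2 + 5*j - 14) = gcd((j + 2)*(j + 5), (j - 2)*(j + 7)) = 1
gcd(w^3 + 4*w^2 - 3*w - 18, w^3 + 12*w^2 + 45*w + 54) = w^2 + 6*w + 9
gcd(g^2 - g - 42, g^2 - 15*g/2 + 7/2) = g - 7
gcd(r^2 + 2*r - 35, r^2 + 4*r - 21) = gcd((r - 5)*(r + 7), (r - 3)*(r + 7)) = r + 7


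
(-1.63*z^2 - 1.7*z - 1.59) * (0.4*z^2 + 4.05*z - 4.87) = -0.652*z^4 - 7.2815*z^3 + 0.4171*z^2 + 1.8395*z + 7.7433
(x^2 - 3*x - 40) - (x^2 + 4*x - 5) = -7*x - 35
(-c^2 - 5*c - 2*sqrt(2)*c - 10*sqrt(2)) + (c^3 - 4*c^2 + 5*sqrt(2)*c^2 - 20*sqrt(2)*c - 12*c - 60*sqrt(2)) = c^3 - 5*c^2 + 5*sqrt(2)*c^2 - 22*sqrt(2)*c - 17*c - 70*sqrt(2)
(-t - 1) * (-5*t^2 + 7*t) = 5*t^3 - 2*t^2 - 7*t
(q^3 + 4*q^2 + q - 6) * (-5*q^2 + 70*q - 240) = -5*q^5 + 50*q^4 + 35*q^3 - 860*q^2 - 660*q + 1440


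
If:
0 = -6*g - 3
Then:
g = -1/2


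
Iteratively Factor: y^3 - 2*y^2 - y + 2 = (y - 2)*(y^2 - 1) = (y - 2)*(y - 1)*(y + 1)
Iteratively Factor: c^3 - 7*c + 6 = (c - 1)*(c^2 + c - 6) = (c - 2)*(c - 1)*(c + 3)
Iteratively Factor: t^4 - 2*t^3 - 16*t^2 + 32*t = (t + 4)*(t^3 - 6*t^2 + 8*t) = t*(t + 4)*(t^2 - 6*t + 8) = t*(t - 4)*(t + 4)*(t - 2)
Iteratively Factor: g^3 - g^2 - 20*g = (g + 4)*(g^2 - 5*g) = (g - 5)*(g + 4)*(g)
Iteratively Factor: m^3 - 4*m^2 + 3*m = (m - 1)*(m^2 - 3*m) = m*(m - 1)*(m - 3)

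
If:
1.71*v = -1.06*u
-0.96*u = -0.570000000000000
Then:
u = 0.59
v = -0.37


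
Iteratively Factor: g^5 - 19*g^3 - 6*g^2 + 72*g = (g - 4)*(g^4 + 4*g^3 - 3*g^2 - 18*g) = (g - 4)*(g + 3)*(g^3 + g^2 - 6*g) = g*(g - 4)*(g + 3)*(g^2 + g - 6) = g*(g - 4)*(g - 2)*(g + 3)*(g + 3)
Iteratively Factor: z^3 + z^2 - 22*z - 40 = (z - 5)*(z^2 + 6*z + 8) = (z - 5)*(z + 4)*(z + 2)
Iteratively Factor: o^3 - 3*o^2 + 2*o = (o)*(o^2 - 3*o + 2) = o*(o - 2)*(o - 1)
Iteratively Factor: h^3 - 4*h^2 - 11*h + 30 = (h + 3)*(h^2 - 7*h + 10) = (h - 5)*(h + 3)*(h - 2)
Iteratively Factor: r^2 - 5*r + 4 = (r - 4)*(r - 1)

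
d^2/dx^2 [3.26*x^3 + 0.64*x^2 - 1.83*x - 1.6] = 19.56*x + 1.28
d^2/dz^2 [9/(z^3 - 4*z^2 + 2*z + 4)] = 18*((4 - 3*z)*(z^3 - 4*z^2 + 2*z + 4) + (3*z^2 - 8*z + 2)^2)/(z^3 - 4*z^2 + 2*z + 4)^3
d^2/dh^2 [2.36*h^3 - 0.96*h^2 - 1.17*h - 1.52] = 14.16*h - 1.92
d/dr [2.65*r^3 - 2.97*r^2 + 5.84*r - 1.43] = 7.95*r^2 - 5.94*r + 5.84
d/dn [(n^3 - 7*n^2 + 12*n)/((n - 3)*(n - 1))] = (n^2 - 2*n + 4)/(n^2 - 2*n + 1)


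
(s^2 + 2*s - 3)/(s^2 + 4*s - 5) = (s + 3)/(s + 5)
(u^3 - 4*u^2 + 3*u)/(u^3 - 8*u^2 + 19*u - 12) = u/(u - 4)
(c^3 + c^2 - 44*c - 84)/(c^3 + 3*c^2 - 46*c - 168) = (c + 2)/(c + 4)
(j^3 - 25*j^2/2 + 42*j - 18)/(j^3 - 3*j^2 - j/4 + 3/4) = 2*(j^2 - 12*j + 36)/(2*j^2 - 5*j - 3)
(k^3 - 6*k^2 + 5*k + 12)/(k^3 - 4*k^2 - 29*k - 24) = (k^2 - 7*k + 12)/(k^2 - 5*k - 24)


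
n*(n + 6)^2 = n^3 + 12*n^2 + 36*n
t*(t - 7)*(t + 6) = t^3 - t^2 - 42*t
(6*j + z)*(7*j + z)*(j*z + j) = 42*j^3*z + 42*j^3 + 13*j^2*z^2 + 13*j^2*z + j*z^3 + j*z^2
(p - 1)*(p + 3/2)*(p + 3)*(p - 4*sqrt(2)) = p^4 - 4*sqrt(2)*p^3 + 7*p^3/2 - 14*sqrt(2)*p^2 - 9*p/2 + 18*sqrt(2)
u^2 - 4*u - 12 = (u - 6)*(u + 2)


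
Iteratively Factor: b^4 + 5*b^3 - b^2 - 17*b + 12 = (b + 4)*(b^3 + b^2 - 5*b + 3) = (b - 1)*(b + 4)*(b^2 + 2*b - 3) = (b - 1)*(b + 3)*(b + 4)*(b - 1)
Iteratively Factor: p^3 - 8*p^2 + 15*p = (p)*(p^2 - 8*p + 15) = p*(p - 5)*(p - 3)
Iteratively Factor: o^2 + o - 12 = (o + 4)*(o - 3)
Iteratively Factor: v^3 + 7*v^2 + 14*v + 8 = (v + 1)*(v^2 + 6*v + 8) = (v + 1)*(v + 2)*(v + 4)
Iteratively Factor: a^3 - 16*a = (a)*(a^2 - 16) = a*(a + 4)*(a - 4)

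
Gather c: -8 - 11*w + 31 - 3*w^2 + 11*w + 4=27 - 3*w^2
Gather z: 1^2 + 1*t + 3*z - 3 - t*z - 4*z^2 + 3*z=t - 4*z^2 + z*(6 - t) - 2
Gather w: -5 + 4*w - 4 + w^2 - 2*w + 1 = w^2 + 2*w - 8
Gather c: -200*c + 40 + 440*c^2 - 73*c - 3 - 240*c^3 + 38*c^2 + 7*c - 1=-240*c^3 + 478*c^2 - 266*c + 36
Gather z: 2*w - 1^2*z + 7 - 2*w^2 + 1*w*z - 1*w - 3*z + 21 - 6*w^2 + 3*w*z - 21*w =-8*w^2 - 20*w + z*(4*w - 4) + 28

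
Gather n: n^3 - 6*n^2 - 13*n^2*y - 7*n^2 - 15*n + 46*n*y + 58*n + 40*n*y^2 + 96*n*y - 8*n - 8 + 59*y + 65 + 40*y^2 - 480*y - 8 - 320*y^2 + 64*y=n^3 + n^2*(-13*y - 13) + n*(40*y^2 + 142*y + 35) - 280*y^2 - 357*y + 49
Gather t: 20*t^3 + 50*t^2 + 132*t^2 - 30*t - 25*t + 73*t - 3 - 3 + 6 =20*t^3 + 182*t^2 + 18*t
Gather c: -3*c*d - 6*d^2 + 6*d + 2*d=-3*c*d - 6*d^2 + 8*d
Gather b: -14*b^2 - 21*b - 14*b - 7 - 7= -14*b^2 - 35*b - 14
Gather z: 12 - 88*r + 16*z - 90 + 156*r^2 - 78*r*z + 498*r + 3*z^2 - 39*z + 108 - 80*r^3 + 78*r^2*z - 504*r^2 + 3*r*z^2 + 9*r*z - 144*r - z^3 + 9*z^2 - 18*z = -80*r^3 - 348*r^2 + 266*r - z^3 + z^2*(3*r + 12) + z*(78*r^2 - 69*r - 41) + 30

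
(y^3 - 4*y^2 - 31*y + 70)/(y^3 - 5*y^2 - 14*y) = (y^2 + 3*y - 10)/(y*(y + 2))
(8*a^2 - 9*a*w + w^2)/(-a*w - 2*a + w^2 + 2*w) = (-8*a + w)/(w + 2)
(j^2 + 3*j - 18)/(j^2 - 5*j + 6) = (j + 6)/(j - 2)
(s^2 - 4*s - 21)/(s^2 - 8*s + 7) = (s + 3)/(s - 1)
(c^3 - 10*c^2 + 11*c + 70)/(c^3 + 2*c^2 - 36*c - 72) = (c^2 - 12*c + 35)/(c^2 - 36)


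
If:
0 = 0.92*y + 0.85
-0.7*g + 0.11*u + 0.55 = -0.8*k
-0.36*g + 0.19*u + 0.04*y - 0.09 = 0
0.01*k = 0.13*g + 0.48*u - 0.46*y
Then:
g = -0.73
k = -1.23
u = -0.71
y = -0.92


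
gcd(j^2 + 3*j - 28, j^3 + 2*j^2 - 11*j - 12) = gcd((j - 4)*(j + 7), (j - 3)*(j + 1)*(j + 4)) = 1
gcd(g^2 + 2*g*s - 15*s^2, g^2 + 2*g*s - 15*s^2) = -g^2 - 2*g*s + 15*s^2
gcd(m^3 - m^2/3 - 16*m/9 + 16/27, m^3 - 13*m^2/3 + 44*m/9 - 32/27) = m^2 - 5*m/3 + 4/9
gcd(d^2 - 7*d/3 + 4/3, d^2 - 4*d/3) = d - 4/3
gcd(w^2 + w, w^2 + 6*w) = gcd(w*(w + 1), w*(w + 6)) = w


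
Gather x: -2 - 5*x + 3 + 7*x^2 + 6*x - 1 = 7*x^2 + x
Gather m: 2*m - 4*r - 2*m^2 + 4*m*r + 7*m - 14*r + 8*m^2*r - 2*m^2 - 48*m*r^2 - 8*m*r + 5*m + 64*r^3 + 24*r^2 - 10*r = m^2*(8*r - 4) + m*(-48*r^2 - 4*r + 14) + 64*r^3 + 24*r^2 - 28*r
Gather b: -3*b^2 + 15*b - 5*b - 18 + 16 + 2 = -3*b^2 + 10*b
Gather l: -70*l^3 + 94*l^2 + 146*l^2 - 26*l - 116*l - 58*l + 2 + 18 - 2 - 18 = -70*l^3 + 240*l^2 - 200*l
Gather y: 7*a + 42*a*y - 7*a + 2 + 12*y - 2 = y*(42*a + 12)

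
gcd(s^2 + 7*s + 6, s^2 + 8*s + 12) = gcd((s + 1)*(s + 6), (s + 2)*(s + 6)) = s + 6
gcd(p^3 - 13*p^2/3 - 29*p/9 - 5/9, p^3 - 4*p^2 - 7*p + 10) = p - 5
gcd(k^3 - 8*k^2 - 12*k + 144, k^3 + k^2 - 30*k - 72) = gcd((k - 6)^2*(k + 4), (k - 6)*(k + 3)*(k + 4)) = k^2 - 2*k - 24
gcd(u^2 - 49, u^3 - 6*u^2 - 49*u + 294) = u^2 - 49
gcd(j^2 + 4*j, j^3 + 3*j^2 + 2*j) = j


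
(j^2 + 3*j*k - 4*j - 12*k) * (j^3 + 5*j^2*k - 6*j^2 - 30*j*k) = j^5 + 8*j^4*k - 10*j^4 + 15*j^3*k^2 - 80*j^3*k + 24*j^3 - 150*j^2*k^2 + 192*j^2*k + 360*j*k^2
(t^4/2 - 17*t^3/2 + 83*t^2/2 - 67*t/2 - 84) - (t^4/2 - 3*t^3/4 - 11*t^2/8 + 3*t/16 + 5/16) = -31*t^3/4 + 343*t^2/8 - 539*t/16 - 1349/16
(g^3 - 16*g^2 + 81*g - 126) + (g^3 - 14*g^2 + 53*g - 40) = 2*g^3 - 30*g^2 + 134*g - 166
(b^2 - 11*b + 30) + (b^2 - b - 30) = 2*b^2 - 12*b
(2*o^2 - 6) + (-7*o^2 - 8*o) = -5*o^2 - 8*o - 6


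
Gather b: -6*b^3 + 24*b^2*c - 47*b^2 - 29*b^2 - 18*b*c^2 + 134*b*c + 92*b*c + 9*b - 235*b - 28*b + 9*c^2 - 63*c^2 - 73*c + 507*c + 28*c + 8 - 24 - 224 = -6*b^3 + b^2*(24*c - 76) + b*(-18*c^2 + 226*c - 254) - 54*c^2 + 462*c - 240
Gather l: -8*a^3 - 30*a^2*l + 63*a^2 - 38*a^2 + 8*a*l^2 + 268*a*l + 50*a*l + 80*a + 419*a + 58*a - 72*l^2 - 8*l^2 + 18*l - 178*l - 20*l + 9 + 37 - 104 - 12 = -8*a^3 + 25*a^2 + 557*a + l^2*(8*a - 80) + l*(-30*a^2 + 318*a - 180) - 70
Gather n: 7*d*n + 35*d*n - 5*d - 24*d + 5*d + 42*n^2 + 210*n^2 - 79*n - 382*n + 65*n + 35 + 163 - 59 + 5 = -24*d + 252*n^2 + n*(42*d - 396) + 144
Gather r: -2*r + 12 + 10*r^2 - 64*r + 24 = 10*r^2 - 66*r + 36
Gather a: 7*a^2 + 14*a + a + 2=7*a^2 + 15*a + 2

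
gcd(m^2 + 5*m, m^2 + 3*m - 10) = m + 5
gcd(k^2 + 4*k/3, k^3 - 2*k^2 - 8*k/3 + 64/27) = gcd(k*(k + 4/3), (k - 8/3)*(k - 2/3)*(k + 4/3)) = k + 4/3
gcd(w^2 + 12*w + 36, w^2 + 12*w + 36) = w^2 + 12*w + 36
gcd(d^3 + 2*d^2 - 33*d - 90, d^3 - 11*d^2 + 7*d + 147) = d + 3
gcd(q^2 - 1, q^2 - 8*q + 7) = q - 1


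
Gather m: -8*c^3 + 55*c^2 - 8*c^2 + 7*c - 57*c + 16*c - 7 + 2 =-8*c^3 + 47*c^2 - 34*c - 5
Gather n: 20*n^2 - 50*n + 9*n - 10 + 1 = 20*n^2 - 41*n - 9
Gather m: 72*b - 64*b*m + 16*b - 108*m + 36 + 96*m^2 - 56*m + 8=88*b + 96*m^2 + m*(-64*b - 164) + 44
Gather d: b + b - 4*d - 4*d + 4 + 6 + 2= 2*b - 8*d + 12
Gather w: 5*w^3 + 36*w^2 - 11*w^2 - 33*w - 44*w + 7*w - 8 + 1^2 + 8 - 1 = 5*w^3 + 25*w^2 - 70*w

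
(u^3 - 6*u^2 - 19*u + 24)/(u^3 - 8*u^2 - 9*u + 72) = (u - 1)/(u - 3)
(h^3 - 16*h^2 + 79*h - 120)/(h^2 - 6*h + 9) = (h^2 - 13*h + 40)/(h - 3)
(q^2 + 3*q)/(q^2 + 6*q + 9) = q/(q + 3)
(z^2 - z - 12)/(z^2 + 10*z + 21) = (z - 4)/(z + 7)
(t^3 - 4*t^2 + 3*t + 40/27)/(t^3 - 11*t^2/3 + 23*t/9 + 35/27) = (3*t - 8)/(3*t - 7)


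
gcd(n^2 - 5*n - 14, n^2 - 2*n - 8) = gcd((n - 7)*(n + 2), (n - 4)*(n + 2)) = n + 2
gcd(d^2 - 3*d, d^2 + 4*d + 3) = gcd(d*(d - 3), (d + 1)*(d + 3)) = 1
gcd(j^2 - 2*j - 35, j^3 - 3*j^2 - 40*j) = j + 5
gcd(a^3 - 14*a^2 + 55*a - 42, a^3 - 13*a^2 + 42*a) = a^2 - 13*a + 42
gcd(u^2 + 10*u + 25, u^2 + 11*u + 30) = u + 5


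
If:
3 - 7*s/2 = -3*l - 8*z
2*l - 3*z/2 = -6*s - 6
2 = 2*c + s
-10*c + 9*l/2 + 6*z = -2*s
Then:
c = -668/809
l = -8232/809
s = 2954/809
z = 4076/809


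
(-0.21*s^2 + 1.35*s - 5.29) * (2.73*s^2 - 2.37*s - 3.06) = -0.5733*s^4 + 4.1832*s^3 - 16.9986*s^2 + 8.4063*s + 16.1874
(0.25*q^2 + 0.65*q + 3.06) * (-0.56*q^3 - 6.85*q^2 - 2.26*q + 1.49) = -0.14*q^5 - 2.0765*q^4 - 6.7311*q^3 - 22.0575*q^2 - 5.9471*q + 4.5594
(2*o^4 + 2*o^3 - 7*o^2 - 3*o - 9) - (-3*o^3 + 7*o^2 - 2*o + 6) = 2*o^4 + 5*o^3 - 14*o^2 - o - 15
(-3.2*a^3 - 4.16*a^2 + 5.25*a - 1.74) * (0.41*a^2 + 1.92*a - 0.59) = -1.312*a^5 - 7.8496*a^4 - 3.9467*a^3 + 11.821*a^2 - 6.4383*a + 1.0266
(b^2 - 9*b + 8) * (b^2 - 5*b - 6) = b^4 - 14*b^3 + 47*b^2 + 14*b - 48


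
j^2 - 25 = (j - 5)*(j + 5)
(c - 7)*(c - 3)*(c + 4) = c^3 - 6*c^2 - 19*c + 84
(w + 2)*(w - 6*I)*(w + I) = w^3 + 2*w^2 - 5*I*w^2 + 6*w - 10*I*w + 12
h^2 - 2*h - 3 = (h - 3)*(h + 1)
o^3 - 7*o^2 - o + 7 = (o - 7)*(o - 1)*(o + 1)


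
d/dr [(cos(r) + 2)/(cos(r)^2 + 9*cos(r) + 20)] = (cos(r)^2 + 4*cos(r) - 2)*sin(r)/(cos(r)^2 + 9*cos(r) + 20)^2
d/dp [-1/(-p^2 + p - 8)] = (1 - 2*p)/(p^2 - p + 8)^2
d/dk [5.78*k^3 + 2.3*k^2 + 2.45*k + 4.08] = 17.34*k^2 + 4.6*k + 2.45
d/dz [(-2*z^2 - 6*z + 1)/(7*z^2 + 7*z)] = (4*z^2 - 2*z - 1)/(7*z^2*(z^2 + 2*z + 1))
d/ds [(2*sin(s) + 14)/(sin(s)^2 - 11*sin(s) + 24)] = 2*(-14*sin(s) + cos(s)^2 + 100)*cos(s)/(sin(s)^2 - 11*sin(s) + 24)^2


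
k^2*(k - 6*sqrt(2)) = k^3 - 6*sqrt(2)*k^2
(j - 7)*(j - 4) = j^2 - 11*j + 28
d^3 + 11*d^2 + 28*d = d*(d + 4)*(d + 7)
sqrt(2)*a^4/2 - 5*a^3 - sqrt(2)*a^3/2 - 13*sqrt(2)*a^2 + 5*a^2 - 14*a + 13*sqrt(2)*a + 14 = (a - 1)*(a - 7*sqrt(2))*(a + sqrt(2))*(sqrt(2)*a/2 + 1)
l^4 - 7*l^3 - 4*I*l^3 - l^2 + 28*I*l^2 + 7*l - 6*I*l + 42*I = (l - 7)*(l - 3*I)*(l - 2*I)*(l + I)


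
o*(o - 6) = o^2 - 6*o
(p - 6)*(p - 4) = p^2 - 10*p + 24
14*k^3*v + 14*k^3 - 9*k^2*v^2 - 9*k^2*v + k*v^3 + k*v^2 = (-7*k + v)*(-2*k + v)*(k*v + k)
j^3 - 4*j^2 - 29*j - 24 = (j - 8)*(j + 1)*(j + 3)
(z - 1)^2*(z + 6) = z^3 + 4*z^2 - 11*z + 6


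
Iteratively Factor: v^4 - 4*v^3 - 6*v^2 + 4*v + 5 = (v + 1)*(v^3 - 5*v^2 - v + 5) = (v - 5)*(v + 1)*(v^2 - 1) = (v - 5)*(v + 1)^2*(v - 1)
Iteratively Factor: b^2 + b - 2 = (b - 1)*(b + 2)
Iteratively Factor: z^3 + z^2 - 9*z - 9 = (z - 3)*(z^2 + 4*z + 3) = (z - 3)*(z + 3)*(z + 1)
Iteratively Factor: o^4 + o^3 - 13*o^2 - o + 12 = (o + 1)*(o^3 - 13*o + 12) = (o - 1)*(o + 1)*(o^2 + o - 12) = (o - 3)*(o - 1)*(o + 1)*(o + 4)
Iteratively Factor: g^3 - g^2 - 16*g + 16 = (g - 1)*(g^2 - 16) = (g - 4)*(g - 1)*(g + 4)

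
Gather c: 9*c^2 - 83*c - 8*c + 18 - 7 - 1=9*c^2 - 91*c + 10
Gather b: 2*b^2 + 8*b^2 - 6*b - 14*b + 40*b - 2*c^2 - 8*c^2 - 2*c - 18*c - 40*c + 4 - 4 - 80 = 10*b^2 + 20*b - 10*c^2 - 60*c - 80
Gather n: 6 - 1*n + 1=7 - n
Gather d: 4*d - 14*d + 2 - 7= -10*d - 5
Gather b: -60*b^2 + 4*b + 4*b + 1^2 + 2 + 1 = -60*b^2 + 8*b + 4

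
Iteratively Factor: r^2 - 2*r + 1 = (r - 1)*(r - 1)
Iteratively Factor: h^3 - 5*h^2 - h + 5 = (h - 5)*(h^2 - 1) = (h - 5)*(h - 1)*(h + 1)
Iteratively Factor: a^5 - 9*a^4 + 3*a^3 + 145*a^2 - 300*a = (a - 5)*(a^4 - 4*a^3 - 17*a^2 + 60*a) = (a - 5)^2*(a^3 + a^2 - 12*a) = (a - 5)^2*(a + 4)*(a^2 - 3*a) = (a - 5)^2*(a - 3)*(a + 4)*(a)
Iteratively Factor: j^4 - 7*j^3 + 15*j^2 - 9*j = (j - 1)*(j^3 - 6*j^2 + 9*j) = (j - 3)*(j - 1)*(j^2 - 3*j) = j*(j - 3)*(j - 1)*(j - 3)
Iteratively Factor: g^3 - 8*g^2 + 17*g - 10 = (g - 5)*(g^2 - 3*g + 2) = (g - 5)*(g - 2)*(g - 1)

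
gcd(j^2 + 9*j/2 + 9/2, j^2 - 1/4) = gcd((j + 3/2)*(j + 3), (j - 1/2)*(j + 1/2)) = 1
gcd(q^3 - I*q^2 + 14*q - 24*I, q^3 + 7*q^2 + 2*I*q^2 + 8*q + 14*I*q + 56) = q^2 + 2*I*q + 8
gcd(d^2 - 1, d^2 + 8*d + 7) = d + 1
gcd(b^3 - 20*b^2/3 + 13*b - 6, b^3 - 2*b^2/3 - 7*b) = b - 3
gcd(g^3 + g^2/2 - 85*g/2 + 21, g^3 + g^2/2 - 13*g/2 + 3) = g - 1/2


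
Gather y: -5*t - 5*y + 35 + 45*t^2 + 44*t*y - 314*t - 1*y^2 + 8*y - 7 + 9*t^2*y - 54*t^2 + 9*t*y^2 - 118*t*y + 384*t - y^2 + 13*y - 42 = -9*t^2 + 65*t + y^2*(9*t - 2) + y*(9*t^2 - 74*t + 16) - 14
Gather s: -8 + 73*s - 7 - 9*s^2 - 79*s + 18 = -9*s^2 - 6*s + 3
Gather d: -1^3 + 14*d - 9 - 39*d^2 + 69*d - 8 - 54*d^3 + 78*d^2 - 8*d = -54*d^3 + 39*d^2 + 75*d - 18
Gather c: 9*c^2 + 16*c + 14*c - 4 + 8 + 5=9*c^2 + 30*c + 9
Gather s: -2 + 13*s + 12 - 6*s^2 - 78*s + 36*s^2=30*s^2 - 65*s + 10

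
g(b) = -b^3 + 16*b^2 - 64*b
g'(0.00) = -64.00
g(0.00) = 0.00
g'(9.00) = -19.00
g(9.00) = -9.00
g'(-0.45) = -79.01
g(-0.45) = 32.13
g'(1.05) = -33.71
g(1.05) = -50.72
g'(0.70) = -43.07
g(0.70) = -37.30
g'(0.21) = -57.41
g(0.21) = -12.74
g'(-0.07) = -66.25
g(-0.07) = 4.56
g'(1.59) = -20.70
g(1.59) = -65.33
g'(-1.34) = -112.27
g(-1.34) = 116.90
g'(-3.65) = -220.77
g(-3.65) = 495.39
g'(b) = -3*b^2 + 32*b - 64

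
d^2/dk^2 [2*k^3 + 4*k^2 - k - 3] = 12*k + 8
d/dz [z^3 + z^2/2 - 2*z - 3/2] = 3*z^2 + z - 2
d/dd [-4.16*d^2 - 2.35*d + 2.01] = -8.32*d - 2.35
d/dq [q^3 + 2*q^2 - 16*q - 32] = 3*q^2 + 4*q - 16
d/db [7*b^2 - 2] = 14*b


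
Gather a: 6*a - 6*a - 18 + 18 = 0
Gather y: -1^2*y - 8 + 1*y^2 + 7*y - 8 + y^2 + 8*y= 2*y^2 + 14*y - 16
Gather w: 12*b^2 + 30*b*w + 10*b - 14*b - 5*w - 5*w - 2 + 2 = 12*b^2 - 4*b + w*(30*b - 10)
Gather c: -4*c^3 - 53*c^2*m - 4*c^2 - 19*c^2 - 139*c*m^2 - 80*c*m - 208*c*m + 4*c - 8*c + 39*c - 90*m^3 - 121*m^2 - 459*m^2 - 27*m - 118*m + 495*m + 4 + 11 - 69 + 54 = -4*c^3 + c^2*(-53*m - 23) + c*(-139*m^2 - 288*m + 35) - 90*m^3 - 580*m^2 + 350*m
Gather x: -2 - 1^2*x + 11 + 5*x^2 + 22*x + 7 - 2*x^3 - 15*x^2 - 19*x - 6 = -2*x^3 - 10*x^2 + 2*x + 10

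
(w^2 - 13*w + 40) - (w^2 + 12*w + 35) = 5 - 25*w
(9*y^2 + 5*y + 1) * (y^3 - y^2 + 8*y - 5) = 9*y^5 - 4*y^4 + 68*y^3 - 6*y^2 - 17*y - 5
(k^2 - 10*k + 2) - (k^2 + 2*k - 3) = 5 - 12*k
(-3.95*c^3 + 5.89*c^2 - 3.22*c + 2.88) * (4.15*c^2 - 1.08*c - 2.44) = -16.3925*c^5 + 28.7095*c^4 - 10.0862*c^3 + 1.058*c^2 + 4.7464*c - 7.0272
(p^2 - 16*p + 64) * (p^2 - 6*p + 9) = p^4 - 22*p^3 + 169*p^2 - 528*p + 576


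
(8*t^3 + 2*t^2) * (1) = 8*t^3 + 2*t^2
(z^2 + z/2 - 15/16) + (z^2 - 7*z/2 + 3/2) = 2*z^2 - 3*z + 9/16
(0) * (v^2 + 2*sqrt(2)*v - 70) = 0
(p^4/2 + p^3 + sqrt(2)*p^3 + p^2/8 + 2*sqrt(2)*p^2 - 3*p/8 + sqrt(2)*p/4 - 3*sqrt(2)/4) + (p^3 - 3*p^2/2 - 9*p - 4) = p^4/2 + sqrt(2)*p^3 + 2*p^3 - 11*p^2/8 + 2*sqrt(2)*p^2 - 75*p/8 + sqrt(2)*p/4 - 4 - 3*sqrt(2)/4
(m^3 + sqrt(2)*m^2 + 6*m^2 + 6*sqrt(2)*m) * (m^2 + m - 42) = m^5 + sqrt(2)*m^4 + 7*m^4 - 36*m^3 + 7*sqrt(2)*m^3 - 252*m^2 - 36*sqrt(2)*m^2 - 252*sqrt(2)*m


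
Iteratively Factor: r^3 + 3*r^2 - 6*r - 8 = (r - 2)*(r^2 + 5*r + 4) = (r - 2)*(r + 4)*(r + 1)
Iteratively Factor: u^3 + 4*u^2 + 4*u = (u)*(u^2 + 4*u + 4) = u*(u + 2)*(u + 2)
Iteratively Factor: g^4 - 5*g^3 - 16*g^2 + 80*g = (g - 5)*(g^3 - 16*g) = (g - 5)*(g + 4)*(g^2 - 4*g) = (g - 5)*(g - 4)*(g + 4)*(g)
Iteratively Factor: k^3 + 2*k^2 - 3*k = (k - 1)*(k^2 + 3*k) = k*(k - 1)*(k + 3)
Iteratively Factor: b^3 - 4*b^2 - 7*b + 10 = (b + 2)*(b^2 - 6*b + 5) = (b - 5)*(b + 2)*(b - 1)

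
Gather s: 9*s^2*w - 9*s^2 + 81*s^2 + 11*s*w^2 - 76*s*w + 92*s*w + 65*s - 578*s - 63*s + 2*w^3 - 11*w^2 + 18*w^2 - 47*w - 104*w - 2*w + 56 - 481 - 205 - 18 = s^2*(9*w + 72) + s*(11*w^2 + 16*w - 576) + 2*w^3 + 7*w^2 - 153*w - 648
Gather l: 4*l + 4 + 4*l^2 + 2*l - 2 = 4*l^2 + 6*l + 2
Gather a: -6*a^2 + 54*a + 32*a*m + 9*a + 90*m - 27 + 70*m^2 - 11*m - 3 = -6*a^2 + a*(32*m + 63) + 70*m^2 + 79*m - 30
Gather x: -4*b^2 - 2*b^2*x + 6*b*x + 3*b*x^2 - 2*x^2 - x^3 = -4*b^2 - x^3 + x^2*(3*b - 2) + x*(-2*b^2 + 6*b)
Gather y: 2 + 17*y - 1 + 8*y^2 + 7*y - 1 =8*y^2 + 24*y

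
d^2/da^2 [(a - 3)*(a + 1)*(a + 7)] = 6*a + 10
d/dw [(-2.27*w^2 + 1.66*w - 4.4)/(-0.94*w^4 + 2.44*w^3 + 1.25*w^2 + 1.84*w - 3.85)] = (-4.2676*w^5 + 10.22*w^4 - 24.6448*w^3 + 25.9562*w^2 + 28.479*w + 1.705)/(0.8836*w^8 - 4.5872*w^7 + 3.6036*w^6 + 2.6408*w^5 + 17.7797*w^4 - 14.188*w^3 - 6.2394*w^2 - 14.168*w + 14.8225)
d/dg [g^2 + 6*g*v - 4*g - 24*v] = 2*g + 6*v - 4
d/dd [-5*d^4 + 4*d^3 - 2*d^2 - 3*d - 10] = -20*d^3 + 12*d^2 - 4*d - 3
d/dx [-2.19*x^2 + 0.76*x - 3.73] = 0.76 - 4.38*x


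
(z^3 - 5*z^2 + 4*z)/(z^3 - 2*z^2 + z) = (z - 4)/(z - 1)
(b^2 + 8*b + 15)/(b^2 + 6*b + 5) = (b + 3)/(b + 1)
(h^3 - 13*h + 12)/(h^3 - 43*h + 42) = (h^2 + h - 12)/(h^2 + h - 42)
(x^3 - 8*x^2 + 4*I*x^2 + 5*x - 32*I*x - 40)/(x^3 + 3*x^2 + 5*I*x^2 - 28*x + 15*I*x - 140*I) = (x^2 - x*(8 + I) + 8*I)/(x^2 + 3*x - 28)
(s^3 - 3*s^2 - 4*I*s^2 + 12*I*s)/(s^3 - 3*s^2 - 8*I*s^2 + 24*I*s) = (s - 4*I)/(s - 8*I)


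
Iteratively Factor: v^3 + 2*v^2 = (v)*(v^2 + 2*v) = v^2*(v + 2)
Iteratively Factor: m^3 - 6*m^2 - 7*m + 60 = (m - 4)*(m^2 - 2*m - 15) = (m - 5)*(m - 4)*(m + 3)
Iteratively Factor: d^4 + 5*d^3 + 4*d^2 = (d)*(d^3 + 5*d^2 + 4*d) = d^2*(d^2 + 5*d + 4) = d^2*(d + 4)*(d + 1)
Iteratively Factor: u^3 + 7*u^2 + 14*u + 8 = (u + 2)*(u^2 + 5*u + 4) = (u + 1)*(u + 2)*(u + 4)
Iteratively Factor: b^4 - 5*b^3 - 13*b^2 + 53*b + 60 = (b - 5)*(b^3 - 13*b - 12) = (b - 5)*(b + 3)*(b^2 - 3*b - 4) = (b - 5)*(b - 4)*(b + 3)*(b + 1)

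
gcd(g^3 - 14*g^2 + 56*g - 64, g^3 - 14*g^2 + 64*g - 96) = g - 4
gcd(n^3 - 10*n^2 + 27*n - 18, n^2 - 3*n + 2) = n - 1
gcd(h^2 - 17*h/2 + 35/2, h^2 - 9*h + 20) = h - 5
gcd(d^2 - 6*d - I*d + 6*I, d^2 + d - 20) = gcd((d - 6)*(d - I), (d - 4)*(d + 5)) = 1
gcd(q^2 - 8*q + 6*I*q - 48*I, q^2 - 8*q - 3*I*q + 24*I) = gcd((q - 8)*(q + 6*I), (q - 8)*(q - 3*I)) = q - 8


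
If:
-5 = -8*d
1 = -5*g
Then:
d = 5/8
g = -1/5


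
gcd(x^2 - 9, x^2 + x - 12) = x - 3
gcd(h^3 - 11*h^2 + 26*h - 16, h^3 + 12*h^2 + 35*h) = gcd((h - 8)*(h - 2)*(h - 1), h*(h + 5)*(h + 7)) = 1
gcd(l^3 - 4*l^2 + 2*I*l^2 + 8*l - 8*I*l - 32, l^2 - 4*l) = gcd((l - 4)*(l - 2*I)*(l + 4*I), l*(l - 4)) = l - 4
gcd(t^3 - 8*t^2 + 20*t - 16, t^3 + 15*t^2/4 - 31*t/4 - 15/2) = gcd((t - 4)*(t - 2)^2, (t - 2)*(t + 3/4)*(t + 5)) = t - 2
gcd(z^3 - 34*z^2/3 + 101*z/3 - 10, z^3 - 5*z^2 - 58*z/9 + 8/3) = z^2 - 19*z/3 + 2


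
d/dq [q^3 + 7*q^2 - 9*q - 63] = 3*q^2 + 14*q - 9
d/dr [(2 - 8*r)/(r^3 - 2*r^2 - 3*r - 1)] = 2*(8*r^3 - 11*r^2 + 4*r + 7)/(r^6 - 4*r^5 - 2*r^4 + 10*r^3 + 13*r^2 + 6*r + 1)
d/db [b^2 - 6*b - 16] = 2*b - 6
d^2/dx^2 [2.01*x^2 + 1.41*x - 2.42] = 4.02000000000000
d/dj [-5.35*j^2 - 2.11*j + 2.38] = -10.7*j - 2.11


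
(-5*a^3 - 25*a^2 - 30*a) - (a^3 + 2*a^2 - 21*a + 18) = -6*a^3 - 27*a^2 - 9*a - 18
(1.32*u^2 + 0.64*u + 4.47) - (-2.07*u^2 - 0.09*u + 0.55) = 3.39*u^2 + 0.73*u + 3.92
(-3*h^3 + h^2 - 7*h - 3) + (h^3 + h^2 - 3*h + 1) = -2*h^3 + 2*h^2 - 10*h - 2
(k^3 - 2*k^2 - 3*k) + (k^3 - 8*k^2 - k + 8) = 2*k^3 - 10*k^2 - 4*k + 8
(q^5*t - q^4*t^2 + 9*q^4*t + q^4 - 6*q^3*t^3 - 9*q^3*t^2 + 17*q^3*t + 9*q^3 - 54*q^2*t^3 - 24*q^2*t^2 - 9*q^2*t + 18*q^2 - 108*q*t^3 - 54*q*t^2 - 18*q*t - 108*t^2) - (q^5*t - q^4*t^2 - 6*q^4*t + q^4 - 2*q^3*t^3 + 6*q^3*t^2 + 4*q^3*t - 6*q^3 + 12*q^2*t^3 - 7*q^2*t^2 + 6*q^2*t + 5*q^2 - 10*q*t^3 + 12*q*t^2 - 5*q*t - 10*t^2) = 15*q^4*t - 4*q^3*t^3 - 15*q^3*t^2 + 13*q^3*t + 15*q^3 - 66*q^2*t^3 - 17*q^2*t^2 - 15*q^2*t + 13*q^2 - 98*q*t^3 - 66*q*t^2 - 13*q*t - 98*t^2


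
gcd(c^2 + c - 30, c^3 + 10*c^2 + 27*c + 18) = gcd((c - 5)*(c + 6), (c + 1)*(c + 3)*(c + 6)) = c + 6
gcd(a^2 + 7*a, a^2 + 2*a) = a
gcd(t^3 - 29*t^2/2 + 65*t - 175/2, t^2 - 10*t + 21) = t - 7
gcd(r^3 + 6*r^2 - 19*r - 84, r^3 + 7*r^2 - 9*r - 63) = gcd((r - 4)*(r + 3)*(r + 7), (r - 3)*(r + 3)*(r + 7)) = r^2 + 10*r + 21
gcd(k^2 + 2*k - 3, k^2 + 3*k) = k + 3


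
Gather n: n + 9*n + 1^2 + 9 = 10*n + 10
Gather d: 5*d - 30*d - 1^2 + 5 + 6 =10 - 25*d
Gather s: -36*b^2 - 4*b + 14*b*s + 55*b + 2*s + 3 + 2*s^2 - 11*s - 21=-36*b^2 + 51*b + 2*s^2 + s*(14*b - 9) - 18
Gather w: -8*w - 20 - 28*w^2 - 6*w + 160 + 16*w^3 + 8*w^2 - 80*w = 16*w^3 - 20*w^2 - 94*w + 140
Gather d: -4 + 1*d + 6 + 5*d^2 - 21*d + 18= 5*d^2 - 20*d + 20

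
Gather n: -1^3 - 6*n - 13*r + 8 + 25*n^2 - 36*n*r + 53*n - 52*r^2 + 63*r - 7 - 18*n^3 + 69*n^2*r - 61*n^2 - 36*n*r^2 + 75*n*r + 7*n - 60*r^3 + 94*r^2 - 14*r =-18*n^3 + n^2*(69*r - 36) + n*(-36*r^2 + 39*r + 54) - 60*r^3 + 42*r^2 + 36*r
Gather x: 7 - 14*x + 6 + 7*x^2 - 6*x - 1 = 7*x^2 - 20*x + 12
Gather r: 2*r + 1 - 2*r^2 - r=-2*r^2 + r + 1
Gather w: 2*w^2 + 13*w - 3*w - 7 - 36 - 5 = 2*w^2 + 10*w - 48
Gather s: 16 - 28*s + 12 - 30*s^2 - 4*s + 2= -30*s^2 - 32*s + 30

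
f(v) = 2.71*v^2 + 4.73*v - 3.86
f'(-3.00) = -11.53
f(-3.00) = 6.34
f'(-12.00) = -60.31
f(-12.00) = 329.62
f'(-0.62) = 1.37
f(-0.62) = -5.75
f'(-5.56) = -25.41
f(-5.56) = 53.62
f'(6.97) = 42.51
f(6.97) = 160.76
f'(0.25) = 6.08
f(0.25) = -2.51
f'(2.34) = 17.41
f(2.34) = 22.05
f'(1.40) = 12.32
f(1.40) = 8.07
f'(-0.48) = 2.13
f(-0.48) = -5.51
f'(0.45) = 7.17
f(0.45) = -1.18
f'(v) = 5.42*v + 4.73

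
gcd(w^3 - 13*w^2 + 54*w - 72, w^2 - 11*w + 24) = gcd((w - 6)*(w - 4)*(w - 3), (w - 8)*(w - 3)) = w - 3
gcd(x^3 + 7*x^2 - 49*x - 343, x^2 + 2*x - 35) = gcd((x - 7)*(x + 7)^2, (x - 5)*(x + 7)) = x + 7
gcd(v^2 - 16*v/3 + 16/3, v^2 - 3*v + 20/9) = v - 4/3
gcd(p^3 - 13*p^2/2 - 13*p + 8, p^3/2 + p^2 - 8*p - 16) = p + 2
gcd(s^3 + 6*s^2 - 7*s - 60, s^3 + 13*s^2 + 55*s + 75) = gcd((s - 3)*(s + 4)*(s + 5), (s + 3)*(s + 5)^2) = s + 5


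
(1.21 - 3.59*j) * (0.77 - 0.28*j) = 1.0052*j^2 - 3.1031*j + 0.9317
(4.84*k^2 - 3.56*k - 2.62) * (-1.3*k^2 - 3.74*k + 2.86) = -6.292*k^4 - 13.4736*k^3 + 30.5628*k^2 - 0.382799999999998*k - 7.4932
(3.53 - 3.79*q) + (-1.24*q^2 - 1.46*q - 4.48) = -1.24*q^2 - 5.25*q - 0.950000000000001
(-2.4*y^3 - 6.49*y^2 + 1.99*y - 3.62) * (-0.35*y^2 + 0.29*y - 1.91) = 0.84*y^5 + 1.5755*y^4 + 2.0054*y^3 + 14.24*y^2 - 4.8507*y + 6.9142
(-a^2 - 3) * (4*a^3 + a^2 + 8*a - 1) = -4*a^5 - a^4 - 20*a^3 - 2*a^2 - 24*a + 3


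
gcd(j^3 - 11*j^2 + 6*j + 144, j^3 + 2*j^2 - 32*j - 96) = j - 6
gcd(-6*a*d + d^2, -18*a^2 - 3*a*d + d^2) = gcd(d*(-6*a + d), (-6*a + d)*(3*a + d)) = 6*a - d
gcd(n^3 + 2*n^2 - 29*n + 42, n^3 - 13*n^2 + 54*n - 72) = n - 3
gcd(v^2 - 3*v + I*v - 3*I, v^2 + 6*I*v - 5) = v + I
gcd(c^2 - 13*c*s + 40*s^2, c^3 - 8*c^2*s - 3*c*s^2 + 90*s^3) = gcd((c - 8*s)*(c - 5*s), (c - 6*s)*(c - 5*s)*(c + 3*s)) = -c + 5*s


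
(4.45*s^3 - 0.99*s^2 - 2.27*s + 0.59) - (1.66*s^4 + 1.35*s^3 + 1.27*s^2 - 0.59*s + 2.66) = -1.66*s^4 + 3.1*s^3 - 2.26*s^2 - 1.68*s - 2.07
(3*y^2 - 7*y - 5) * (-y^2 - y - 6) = -3*y^4 + 4*y^3 - 6*y^2 + 47*y + 30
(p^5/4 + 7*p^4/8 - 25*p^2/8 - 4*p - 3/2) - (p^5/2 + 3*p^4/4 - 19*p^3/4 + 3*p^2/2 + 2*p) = -p^5/4 + p^4/8 + 19*p^3/4 - 37*p^2/8 - 6*p - 3/2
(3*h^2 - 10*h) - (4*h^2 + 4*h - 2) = -h^2 - 14*h + 2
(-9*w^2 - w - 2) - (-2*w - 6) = -9*w^2 + w + 4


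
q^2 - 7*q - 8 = (q - 8)*(q + 1)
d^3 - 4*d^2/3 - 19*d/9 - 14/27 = (d - 7/3)*(d + 1/3)*(d + 2/3)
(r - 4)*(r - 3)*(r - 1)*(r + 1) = r^4 - 7*r^3 + 11*r^2 + 7*r - 12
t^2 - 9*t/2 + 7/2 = (t - 7/2)*(t - 1)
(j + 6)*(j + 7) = j^2 + 13*j + 42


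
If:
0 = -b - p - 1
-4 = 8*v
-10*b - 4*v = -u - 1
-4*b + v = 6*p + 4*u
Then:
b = 35/76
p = -111/76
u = 61/38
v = -1/2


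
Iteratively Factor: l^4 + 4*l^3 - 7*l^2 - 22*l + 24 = (l + 3)*(l^3 + l^2 - 10*l + 8) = (l - 1)*(l + 3)*(l^2 + 2*l - 8) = (l - 1)*(l + 3)*(l + 4)*(l - 2)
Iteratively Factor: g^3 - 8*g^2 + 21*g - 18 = (g - 2)*(g^2 - 6*g + 9) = (g - 3)*(g - 2)*(g - 3)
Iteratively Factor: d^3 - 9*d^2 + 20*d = (d)*(d^2 - 9*d + 20) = d*(d - 5)*(d - 4)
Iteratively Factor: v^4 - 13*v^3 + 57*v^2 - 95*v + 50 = (v - 2)*(v^3 - 11*v^2 + 35*v - 25) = (v - 5)*(v - 2)*(v^2 - 6*v + 5) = (v - 5)^2*(v - 2)*(v - 1)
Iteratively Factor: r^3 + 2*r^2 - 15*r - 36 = (r + 3)*(r^2 - r - 12) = (r - 4)*(r + 3)*(r + 3)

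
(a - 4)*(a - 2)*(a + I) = a^3 - 6*a^2 + I*a^2 + 8*a - 6*I*a + 8*I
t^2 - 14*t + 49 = (t - 7)^2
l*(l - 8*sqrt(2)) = l^2 - 8*sqrt(2)*l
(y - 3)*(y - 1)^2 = y^3 - 5*y^2 + 7*y - 3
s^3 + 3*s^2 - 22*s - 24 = (s - 4)*(s + 1)*(s + 6)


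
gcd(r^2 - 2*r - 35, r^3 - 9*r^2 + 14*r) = r - 7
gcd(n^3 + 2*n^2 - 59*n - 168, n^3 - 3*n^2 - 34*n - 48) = n^2 - 5*n - 24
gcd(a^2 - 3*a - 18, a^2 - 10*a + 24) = a - 6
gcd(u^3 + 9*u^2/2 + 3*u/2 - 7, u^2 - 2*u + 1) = u - 1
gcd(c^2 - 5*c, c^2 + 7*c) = c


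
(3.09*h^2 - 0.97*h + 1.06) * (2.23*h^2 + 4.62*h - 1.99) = 6.8907*h^4 + 12.1127*h^3 - 8.2667*h^2 + 6.8275*h - 2.1094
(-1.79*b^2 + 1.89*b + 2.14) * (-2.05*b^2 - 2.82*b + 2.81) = 3.6695*b^4 + 1.1733*b^3 - 14.7467*b^2 - 0.7239*b + 6.0134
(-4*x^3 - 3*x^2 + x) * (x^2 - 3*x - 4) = -4*x^5 + 9*x^4 + 26*x^3 + 9*x^2 - 4*x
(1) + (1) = 2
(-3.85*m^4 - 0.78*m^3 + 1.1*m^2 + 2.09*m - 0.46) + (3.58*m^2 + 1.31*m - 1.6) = -3.85*m^4 - 0.78*m^3 + 4.68*m^2 + 3.4*m - 2.06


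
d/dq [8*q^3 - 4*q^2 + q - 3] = 24*q^2 - 8*q + 1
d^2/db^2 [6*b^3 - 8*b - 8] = 36*b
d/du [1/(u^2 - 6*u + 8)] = 2*(3 - u)/(u^2 - 6*u + 8)^2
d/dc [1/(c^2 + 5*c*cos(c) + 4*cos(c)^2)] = (5*c*sin(c) - 2*c + 4*sin(2*c) - 5*cos(c))/((c + cos(c))^2*(c + 4*cos(c))^2)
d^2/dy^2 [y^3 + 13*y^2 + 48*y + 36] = 6*y + 26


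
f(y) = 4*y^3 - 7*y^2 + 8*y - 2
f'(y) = 12*y^2 - 14*y + 8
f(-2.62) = -142.95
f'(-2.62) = 127.05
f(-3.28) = -244.70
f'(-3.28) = 183.02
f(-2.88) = -178.65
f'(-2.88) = 147.85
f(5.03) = 370.19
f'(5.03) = 241.19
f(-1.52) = -44.38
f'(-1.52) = 57.00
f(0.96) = 2.77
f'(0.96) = 5.62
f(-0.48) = -7.90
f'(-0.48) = 17.48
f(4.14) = 194.97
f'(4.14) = 155.72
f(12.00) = 5998.00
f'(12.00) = 1568.00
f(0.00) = -2.00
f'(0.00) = 8.00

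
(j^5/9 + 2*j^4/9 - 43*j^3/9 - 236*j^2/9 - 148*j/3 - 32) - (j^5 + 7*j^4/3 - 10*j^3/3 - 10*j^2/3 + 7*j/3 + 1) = -8*j^5/9 - 19*j^4/9 - 13*j^3/9 - 206*j^2/9 - 155*j/3 - 33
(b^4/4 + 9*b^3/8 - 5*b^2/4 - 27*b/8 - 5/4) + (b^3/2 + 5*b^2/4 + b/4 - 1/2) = b^4/4 + 13*b^3/8 - 25*b/8 - 7/4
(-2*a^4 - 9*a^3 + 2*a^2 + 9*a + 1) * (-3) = 6*a^4 + 27*a^3 - 6*a^2 - 27*a - 3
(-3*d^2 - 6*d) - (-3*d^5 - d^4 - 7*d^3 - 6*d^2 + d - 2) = 3*d^5 + d^4 + 7*d^3 + 3*d^2 - 7*d + 2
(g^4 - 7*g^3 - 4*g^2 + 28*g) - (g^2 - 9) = g^4 - 7*g^3 - 5*g^2 + 28*g + 9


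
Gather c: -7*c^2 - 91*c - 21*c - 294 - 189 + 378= -7*c^2 - 112*c - 105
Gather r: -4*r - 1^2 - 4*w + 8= -4*r - 4*w + 7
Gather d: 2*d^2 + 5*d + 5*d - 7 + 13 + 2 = 2*d^2 + 10*d + 8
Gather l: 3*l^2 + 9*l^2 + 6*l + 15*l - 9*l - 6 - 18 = 12*l^2 + 12*l - 24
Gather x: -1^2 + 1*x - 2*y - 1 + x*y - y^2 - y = x*(y + 1) - y^2 - 3*y - 2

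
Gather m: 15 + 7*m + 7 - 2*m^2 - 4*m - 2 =-2*m^2 + 3*m + 20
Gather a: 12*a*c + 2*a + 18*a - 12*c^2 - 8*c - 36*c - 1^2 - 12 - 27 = a*(12*c + 20) - 12*c^2 - 44*c - 40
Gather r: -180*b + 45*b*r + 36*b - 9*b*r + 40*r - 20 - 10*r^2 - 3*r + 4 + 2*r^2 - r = -144*b - 8*r^2 + r*(36*b + 36) - 16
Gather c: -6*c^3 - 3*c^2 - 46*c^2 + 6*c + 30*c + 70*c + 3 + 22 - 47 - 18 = -6*c^3 - 49*c^2 + 106*c - 40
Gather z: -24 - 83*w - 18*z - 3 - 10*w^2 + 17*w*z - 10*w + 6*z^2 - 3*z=-10*w^2 - 93*w + 6*z^2 + z*(17*w - 21) - 27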